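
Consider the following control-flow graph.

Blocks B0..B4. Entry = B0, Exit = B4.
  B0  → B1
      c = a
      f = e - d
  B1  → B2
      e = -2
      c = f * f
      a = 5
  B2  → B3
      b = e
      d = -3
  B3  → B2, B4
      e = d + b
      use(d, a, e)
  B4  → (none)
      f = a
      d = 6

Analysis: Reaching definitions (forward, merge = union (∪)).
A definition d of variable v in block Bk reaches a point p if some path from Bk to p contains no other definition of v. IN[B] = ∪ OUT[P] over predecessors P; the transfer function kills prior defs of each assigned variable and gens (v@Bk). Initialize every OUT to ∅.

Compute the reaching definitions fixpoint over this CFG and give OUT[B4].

Answer: {a@B1, b@B2, c@B1, d@B4, e@B3, f@B4}

Trace:
Per-block solution:
  B0:   IN={}   OUT={c@B0, f@B0}
  B1:   IN={c@B0, f@B0}   OUT={a@B1, c@B1, e@B1, f@B0}
  B2:   IN={a@B1, b@B2, c@B1, d@B2, e@B1, e@B3, f@B0}   OUT={a@B1, b@B2, c@B1, d@B2, e@B1, e@B3, f@B0}
  B3:   IN={a@B1, b@B2, c@B1, d@B2, e@B1, e@B3, f@B0}   OUT={a@B1, b@B2, c@B1, d@B2, e@B3, f@B0}
  B4:   IN={a@B1, b@B2, c@B1, d@B2, e@B3, f@B0}   OUT={a@B1, b@B2, c@B1, d@B4, e@B3, f@B4}

Merge at B4: IN[B4] = OUT[B3] = {a@B1, b@B2, c@B1, d@B2, e@B3, f@B0}
Applying B4's transfer function to that IN value gives OUT[B4] (row B4 above).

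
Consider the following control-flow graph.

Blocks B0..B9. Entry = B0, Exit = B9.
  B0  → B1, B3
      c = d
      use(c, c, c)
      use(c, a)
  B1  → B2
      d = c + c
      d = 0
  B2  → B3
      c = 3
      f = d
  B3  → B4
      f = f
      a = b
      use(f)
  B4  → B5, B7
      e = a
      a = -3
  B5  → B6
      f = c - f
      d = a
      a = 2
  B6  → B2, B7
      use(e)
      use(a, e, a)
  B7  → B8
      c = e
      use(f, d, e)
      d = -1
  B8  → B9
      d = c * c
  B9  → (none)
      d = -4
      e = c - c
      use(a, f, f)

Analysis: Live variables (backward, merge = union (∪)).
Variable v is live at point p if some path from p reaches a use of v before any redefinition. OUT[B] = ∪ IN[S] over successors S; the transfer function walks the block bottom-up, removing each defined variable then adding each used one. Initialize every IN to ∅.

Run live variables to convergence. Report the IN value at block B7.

Per-block solution:
  B0:  IN={a, b, d, f}  OUT={b, c, d, f}
  B1:  IN={b, c}  OUT={b, d}
  B2:  IN={b, d}  OUT={b, c, d, f}
  B3:  IN={b, c, d, f}  OUT={a, b, c, d, f}
  B4:  IN={a, b, c, d, f}  OUT={a, b, c, d, e, f}
  B5:  IN={a, b, c, e, f}  OUT={a, b, d, e, f}
  B6:  IN={a, b, d, e, f}  OUT={a, b, d, e, f}
  B7:  IN={a, d, e, f}  OUT={a, c, f}
  B8:  IN={a, c, f}  OUT={a, c, f}
  B9:  IN={a, c, f}  OUT={}

Merge at B7: OUT[B7] = IN[B8] = {a, c, f}
Applying B7's transfer function to that OUT value gives IN[B7] (row B7 above).

Answer: {a, d, e, f}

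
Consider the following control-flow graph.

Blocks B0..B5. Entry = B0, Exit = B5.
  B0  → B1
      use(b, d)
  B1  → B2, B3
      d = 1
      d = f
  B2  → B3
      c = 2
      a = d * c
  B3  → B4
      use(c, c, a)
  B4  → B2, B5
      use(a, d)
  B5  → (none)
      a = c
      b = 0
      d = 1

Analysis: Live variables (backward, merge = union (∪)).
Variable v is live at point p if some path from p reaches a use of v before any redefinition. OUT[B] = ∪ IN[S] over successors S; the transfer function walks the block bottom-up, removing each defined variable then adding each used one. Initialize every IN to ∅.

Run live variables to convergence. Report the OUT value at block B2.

Fixpoint table:
  B0:  IN={a, b, c, d, f}  OUT={a, c, f}
  B1:  IN={a, c, f}  OUT={a, c, d}
  B2:  IN={d}  OUT={a, c, d}
  B3:  IN={a, c, d}  OUT={a, c, d}
  B4:  IN={a, c, d}  OUT={c, d}
  B5:  IN={c}  OUT={}

Merge at B2: OUT[B2] = IN[B3] = {a, c, d}

Answer: {a, c, d}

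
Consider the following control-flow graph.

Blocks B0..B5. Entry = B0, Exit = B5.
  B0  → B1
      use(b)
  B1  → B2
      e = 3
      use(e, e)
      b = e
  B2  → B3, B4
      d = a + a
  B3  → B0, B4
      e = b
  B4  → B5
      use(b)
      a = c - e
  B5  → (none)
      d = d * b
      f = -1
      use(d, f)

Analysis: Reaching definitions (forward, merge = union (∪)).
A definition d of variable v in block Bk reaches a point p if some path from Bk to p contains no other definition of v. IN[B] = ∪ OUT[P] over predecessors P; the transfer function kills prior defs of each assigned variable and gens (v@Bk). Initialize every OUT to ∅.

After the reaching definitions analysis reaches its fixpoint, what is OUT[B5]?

Per-block solution:
  B0:   IN={b@B1, d@B2, e@B3}   OUT={b@B1, d@B2, e@B3}
  B1:   IN={b@B1, d@B2, e@B3}   OUT={b@B1, d@B2, e@B1}
  B2:   IN={b@B1, d@B2, e@B1}   OUT={b@B1, d@B2, e@B1}
  B3:   IN={b@B1, d@B2, e@B1}   OUT={b@B1, d@B2, e@B3}
  B4:   IN={b@B1, d@B2, e@B1, e@B3}   OUT={a@B4, b@B1, d@B2, e@B1, e@B3}
  B5:   IN={a@B4, b@B1, d@B2, e@B1, e@B3}   OUT={a@B4, b@B1, d@B5, e@B1, e@B3, f@B5}

Merge at B5: IN[B5] = OUT[B4] = {a@B4, b@B1, d@B2, e@B1, e@B3}
Applying B5's transfer function to that IN value gives OUT[B5] (row B5 above).

Answer: {a@B4, b@B1, d@B5, e@B1, e@B3, f@B5}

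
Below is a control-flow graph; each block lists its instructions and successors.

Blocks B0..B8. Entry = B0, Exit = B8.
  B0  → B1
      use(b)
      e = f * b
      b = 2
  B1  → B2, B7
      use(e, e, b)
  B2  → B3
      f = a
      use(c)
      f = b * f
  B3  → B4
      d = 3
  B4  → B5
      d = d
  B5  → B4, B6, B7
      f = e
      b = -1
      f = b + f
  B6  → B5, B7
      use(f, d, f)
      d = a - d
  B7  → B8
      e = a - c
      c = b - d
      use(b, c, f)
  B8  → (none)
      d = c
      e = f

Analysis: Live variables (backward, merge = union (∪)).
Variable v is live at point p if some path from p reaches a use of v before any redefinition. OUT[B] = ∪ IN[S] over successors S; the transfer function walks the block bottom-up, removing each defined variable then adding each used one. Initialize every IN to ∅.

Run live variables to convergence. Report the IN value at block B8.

Answer: {c, f}

Working:
Per-block solution:
  B0:  IN={a, b, c, d, f}  OUT={a, b, c, d, e, f}
  B1:  IN={a, b, c, d, e, f}  OUT={a, b, c, d, e, f}
  B2:  IN={a, b, c, e}  OUT={a, c, e}
  B3:  IN={a, c, e}  OUT={a, c, d, e}
  B4:  IN={a, c, d, e}  OUT={a, c, d, e}
  B5:  IN={a, c, d, e}  OUT={a, b, c, d, e, f}
  B6:  IN={a, b, c, d, e, f}  OUT={a, b, c, d, e, f}
  B7:  IN={a, b, c, d, f}  OUT={c, f}
  B8:  IN={c, f}  OUT={}

B8 is the boundary node: OUT[B8] = {}
Applying B8's transfer function to that OUT value gives IN[B8] (row B8 above).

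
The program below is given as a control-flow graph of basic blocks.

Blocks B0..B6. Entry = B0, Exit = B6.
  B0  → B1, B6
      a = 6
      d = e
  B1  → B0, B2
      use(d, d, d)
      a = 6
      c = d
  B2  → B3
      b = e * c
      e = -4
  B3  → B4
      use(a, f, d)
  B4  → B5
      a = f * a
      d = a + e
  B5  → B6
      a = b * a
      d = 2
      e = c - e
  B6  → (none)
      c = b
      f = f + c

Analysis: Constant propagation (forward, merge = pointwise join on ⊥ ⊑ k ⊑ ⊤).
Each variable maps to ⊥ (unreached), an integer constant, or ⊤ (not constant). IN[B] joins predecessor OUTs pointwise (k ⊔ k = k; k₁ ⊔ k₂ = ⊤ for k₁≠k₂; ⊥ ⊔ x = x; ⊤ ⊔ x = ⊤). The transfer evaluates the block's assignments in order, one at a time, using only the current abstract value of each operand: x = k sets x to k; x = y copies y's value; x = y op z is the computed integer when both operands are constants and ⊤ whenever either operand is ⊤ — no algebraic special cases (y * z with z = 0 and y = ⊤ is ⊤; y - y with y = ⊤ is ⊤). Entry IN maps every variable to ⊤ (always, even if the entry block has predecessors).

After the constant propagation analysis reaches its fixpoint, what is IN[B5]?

Converged values:
  B0:  IN=(all ⊤)  OUT={a:6; rest ⊤}
  B1:  IN={a:6; rest ⊤}  OUT={a:6; rest ⊤}
  B2:  IN={a:6; rest ⊤}  OUT={a:6, e:-4; rest ⊤}
  B3:  IN={a:6, e:-4; rest ⊤}  OUT={a:6, e:-4; rest ⊤}
  B4:  IN={a:6, e:-4; rest ⊤}  OUT={e:-4; rest ⊤}
  B5:  IN={e:-4; rest ⊤}  OUT={d:2; rest ⊤}
  B6:  IN=(all ⊤)  OUT=(all ⊤)

Merge at B5: IN[B5] = OUT[B4] = {a: ⊤, b: ⊤, c: ⊤, d: ⊤, e: -4, f: ⊤}

Answer: {a: ⊤, b: ⊤, c: ⊤, d: ⊤, e: -4, f: ⊤}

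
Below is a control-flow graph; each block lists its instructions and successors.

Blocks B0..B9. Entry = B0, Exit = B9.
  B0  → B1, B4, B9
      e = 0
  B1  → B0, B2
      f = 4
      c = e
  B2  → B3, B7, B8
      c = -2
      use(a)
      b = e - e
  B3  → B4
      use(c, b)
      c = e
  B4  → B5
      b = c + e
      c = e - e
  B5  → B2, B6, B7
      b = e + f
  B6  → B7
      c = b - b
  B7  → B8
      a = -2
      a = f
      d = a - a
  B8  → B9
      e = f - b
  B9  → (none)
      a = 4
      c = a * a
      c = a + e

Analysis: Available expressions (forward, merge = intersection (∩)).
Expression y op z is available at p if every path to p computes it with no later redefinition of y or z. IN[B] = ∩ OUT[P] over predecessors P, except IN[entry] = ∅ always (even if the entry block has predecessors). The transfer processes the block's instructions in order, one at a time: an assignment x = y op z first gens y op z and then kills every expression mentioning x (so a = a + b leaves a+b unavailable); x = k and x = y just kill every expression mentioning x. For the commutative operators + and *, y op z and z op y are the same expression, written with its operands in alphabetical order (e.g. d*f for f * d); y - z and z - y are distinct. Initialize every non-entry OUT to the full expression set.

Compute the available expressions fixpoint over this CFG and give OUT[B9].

Converged values:
  B0:   IN={}   OUT={}
  B1:   IN={}   OUT={}
  B2:   IN={}   OUT={e-e}
  B3:   IN={e-e}   OUT={e-e}
  B4:   IN={}   OUT={e-e}
  B5:   IN={e-e}   OUT={e+f, e-e}
  B6:   IN={e+f, e-e}   OUT={b-b, e+f, e-e}
  B7:   IN={e-e}   OUT={a-a, e-e}
  B8:   IN={e-e}   OUT={f-b}
  B9:   IN={}   OUT={a*a, a+e}

Merge at B9: IN[B9] = OUT[B0] ∩ OUT[B8] = {}
Applying B9's transfer function to that IN value gives OUT[B9] (row B9 above).

Answer: {a*a, a+e}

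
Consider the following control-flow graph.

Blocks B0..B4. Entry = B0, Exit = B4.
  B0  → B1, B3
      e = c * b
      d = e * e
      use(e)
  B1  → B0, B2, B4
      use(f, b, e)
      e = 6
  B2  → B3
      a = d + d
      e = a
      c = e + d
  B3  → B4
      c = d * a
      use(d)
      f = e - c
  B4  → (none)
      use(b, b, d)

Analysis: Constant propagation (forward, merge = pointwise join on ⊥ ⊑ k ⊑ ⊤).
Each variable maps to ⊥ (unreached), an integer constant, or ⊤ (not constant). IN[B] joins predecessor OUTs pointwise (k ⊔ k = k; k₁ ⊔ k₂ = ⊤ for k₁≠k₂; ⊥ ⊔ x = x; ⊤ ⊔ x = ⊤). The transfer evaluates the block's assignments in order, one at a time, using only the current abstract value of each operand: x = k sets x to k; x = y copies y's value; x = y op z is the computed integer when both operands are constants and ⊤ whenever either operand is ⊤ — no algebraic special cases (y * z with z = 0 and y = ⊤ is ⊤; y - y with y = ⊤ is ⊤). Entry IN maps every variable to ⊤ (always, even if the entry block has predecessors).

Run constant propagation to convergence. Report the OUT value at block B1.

Answer: {a: ⊤, b: ⊤, c: ⊤, d: ⊤, e: 6, f: ⊤}

Derivation:
Converged values:
  B0: | IN=(all ⊤) | OUT=(all ⊤)
  B1: | IN=(all ⊤) | OUT={e:6; rest ⊤}
  B2: | IN={e:6; rest ⊤} | OUT=(all ⊤)
  B3: | IN=(all ⊤) | OUT=(all ⊤)
  B4: | IN=(all ⊤) | OUT=(all ⊤)

Merge at B1: IN[B1] = OUT[B0] = {a: ⊤, b: ⊤, c: ⊤, d: ⊤, e: ⊤, f: ⊤}
Applying B1's transfer function to that IN value gives OUT[B1] (row B1 above).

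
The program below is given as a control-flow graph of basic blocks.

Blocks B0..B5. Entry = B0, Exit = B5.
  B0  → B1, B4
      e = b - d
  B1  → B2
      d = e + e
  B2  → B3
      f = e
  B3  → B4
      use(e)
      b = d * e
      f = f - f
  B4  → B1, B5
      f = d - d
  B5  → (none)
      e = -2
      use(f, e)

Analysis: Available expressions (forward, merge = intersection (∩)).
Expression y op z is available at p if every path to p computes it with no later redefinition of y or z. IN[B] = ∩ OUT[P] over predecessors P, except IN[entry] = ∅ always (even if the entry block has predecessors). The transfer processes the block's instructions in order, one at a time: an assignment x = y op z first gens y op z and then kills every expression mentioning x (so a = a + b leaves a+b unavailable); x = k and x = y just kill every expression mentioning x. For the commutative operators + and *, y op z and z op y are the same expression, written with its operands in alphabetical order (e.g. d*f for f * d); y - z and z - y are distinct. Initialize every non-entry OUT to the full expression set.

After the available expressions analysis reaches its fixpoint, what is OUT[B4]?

Per-block solution:
  B0:   IN={}   OUT={b-d}
  B1:   IN={}   OUT={e+e}
  B2:   IN={e+e}   OUT={e+e}
  B3:   IN={e+e}   OUT={d*e, e+e}
  B4:   IN={}   OUT={d-d}
  B5:   IN={d-d}   OUT={d-d}

Merge at B4: IN[B4] = OUT[B0] ∩ OUT[B3] = {}
Applying B4's transfer function to that IN value gives OUT[B4] (row B4 above).

Answer: {d-d}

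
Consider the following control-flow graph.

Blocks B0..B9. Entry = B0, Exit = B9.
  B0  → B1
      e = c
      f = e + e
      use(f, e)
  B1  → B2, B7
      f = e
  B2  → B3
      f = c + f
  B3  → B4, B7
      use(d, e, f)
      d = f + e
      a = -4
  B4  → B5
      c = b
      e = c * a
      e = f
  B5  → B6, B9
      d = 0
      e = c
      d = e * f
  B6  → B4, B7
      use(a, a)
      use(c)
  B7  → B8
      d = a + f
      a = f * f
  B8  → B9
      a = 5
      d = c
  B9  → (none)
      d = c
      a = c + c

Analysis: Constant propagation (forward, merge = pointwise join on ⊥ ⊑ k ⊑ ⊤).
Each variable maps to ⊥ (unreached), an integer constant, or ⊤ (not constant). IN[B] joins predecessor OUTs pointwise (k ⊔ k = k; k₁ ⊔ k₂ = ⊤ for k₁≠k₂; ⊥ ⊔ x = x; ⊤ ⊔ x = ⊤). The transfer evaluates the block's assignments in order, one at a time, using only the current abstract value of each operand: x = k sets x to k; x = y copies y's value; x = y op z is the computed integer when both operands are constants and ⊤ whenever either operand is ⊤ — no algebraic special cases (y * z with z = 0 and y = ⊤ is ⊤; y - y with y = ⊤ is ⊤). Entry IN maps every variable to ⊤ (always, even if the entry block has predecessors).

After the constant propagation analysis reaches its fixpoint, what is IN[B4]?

Answer: {a: -4, b: ⊤, c: ⊤, d: ⊤, e: ⊤, f: ⊤}

Trace:
Fixpoint table:
  B0:   IN=(all ⊤)   OUT=(all ⊤)
  B1:   IN=(all ⊤)   OUT=(all ⊤)
  B2:   IN=(all ⊤)   OUT=(all ⊤)
  B3:   IN=(all ⊤)   OUT={a:-4; rest ⊤}
  B4:   IN={a:-4; rest ⊤}   OUT={a:-4; rest ⊤}
  B5:   IN={a:-4; rest ⊤}   OUT={a:-4; rest ⊤}
  B6:   IN={a:-4; rest ⊤}   OUT={a:-4; rest ⊤}
  B7:   IN=(all ⊤)   OUT=(all ⊤)
  B8:   IN=(all ⊤)   OUT={a:5; rest ⊤}
  B9:   IN=(all ⊤)   OUT=(all ⊤)

Merge at B4: IN[B4] = OUT[B3] ⊔ OUT[B6] = {a: -4, b: ⊤, c: ⊤, d: ⊤, e: ⊤, f: ⊤}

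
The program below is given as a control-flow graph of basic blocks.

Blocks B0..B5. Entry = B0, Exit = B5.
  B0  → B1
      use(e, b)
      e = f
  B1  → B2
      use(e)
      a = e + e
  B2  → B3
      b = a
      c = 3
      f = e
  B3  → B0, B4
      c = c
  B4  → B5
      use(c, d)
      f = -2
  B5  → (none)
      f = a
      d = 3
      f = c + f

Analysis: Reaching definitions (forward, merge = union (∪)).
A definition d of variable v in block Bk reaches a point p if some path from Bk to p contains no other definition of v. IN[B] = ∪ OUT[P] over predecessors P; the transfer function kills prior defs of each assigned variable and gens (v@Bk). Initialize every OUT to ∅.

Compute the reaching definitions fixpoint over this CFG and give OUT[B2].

Answer: {a@B1, b@B2, c@B2, e@B0, f@B2}

Trace:
Converged values:
  B0:  IN={a@B1, b@B2, c@B3, e@B0, f@B2}  OUT={a@B1, b@B2, c@B3, e@B0, f@B2}
  B1:  IN={a@B1, b@B2, c@B3, e@B0, f@B2}  OUT={a@B1, b@B2, c@B3, e@B0, f@B2}
  B2:  IN={a@B1, b@B2, c@B3, e@B0, f@B2}  OUT={a@B1, b@B2, c@B2, e@B0, f@B2}
  B3:  IN={a@B1, b@B2, c@B2, e@B0, f@B2}  OUT={a@B1, b@B2, c@B3, e@B0, f@B2}
  B4:  IN={a@B1, b@B2, c@B3, e@B0, f@B2}  OUT={a@B1, b@B2, c@B3, e@B0, f@B4}
  B5:  IN={a@B1, b@B2, c@B3, e@B0, f@B4}  OUT={a@B1, b@B2, c@B3, d@B5, e@B0, f@B5}

Merge at B2: IN[B2] = OUT[B1] = {a@B1, b@B2, c@B3, e@B0, f@B2}
Applying B2's transfer function to that IN value gives OUT[B2] (row B2 above).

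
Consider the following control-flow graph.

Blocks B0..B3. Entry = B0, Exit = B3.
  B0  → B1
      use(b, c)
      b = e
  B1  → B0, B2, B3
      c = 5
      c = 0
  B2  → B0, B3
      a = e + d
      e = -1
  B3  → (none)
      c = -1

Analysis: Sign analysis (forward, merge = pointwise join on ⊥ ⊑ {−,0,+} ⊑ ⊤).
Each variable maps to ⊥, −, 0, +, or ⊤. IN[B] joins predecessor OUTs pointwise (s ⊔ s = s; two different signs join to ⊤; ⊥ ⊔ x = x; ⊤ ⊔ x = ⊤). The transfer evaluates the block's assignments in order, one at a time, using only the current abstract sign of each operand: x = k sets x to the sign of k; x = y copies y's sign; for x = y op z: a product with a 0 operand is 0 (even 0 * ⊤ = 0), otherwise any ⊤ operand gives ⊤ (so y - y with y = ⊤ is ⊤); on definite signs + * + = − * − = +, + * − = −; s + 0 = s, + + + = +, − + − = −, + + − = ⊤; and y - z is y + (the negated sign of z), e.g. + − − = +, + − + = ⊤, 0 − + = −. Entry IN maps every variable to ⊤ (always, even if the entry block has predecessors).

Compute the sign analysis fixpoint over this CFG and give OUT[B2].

Per-block solution:
  B0: | IN=(all ⊤) | OUT=(all ⊤)
  B1: | IN=(all ⊤) | OUT={c:0; rest ⊤}
  B2: | IN={c:0; rest ⊤} | OUT={c:0, e:-; rest ⊤}
  B3: | IN={c:0; rest ⊤} | OUT={c:-; rest ⊤}

Merge at B2: IN[B2] = OUT[B1] = {a: ⊤, b: ⊤, c: 0, d: ⊤, e: ⊤, f: ⊤}
Applying B2's transfer function to that IN value gives OUT[B2] (row B2 above).

Answer: {a: ⊤, b: ⊤, c: 0, d: ⊤, e: -, f: ⊤}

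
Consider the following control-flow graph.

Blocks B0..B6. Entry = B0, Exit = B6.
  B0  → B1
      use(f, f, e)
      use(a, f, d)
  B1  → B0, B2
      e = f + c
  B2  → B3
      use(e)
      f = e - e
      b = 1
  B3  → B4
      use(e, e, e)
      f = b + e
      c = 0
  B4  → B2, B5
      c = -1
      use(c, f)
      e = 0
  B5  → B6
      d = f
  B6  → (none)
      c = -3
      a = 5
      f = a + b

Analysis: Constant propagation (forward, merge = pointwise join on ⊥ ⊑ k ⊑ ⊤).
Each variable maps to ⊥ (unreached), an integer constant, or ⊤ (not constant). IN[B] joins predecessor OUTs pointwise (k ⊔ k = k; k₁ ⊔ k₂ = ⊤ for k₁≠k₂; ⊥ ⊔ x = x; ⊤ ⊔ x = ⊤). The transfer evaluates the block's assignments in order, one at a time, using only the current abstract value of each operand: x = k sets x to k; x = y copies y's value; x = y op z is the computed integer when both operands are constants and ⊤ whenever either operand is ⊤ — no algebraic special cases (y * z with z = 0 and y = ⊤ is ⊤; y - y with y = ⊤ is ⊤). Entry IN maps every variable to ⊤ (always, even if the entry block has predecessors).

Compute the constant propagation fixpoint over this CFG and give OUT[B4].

Converged values:
  B0:  IN=(all ⊤)  OUT=(all ⊤)
  B1:  IN=(all ⊤)  OUT=(all ⊤)
  B2:  IN=(all ⊤)  OUT={b:1; rest ⊤}
  B3:  IN={b:1; rest ⊤}  OUT={b:1, c:0; rest ⊤}
  B4:  IN={b:1, c:0; rest ⊤}  OUT={b:1, c:-1, e:0; rest ⊤}
  B5:  IN={b:1, c:-1, e:0; rest ⊤}  OUT={b:1, c:-1, e:0; rest ⊤}
  B6:  IN={b:1, c:-1, e:0; rest ⊤}  OUT={a:5, b:1, c:-3, e:0, f:6; rest ⊤}

Merge at B4: IN[B4] = OUT[B3] = {a: ⊤, b: 1, c: 0, d: ⊤, e: ⊤, f: ⊤}
Applying B4's transfer function to that IN value gives OUT[B4] (row B4 above).

Answer: {a: ⊤, b: 1, c: -1, d: ⊤, e: 0, f: ⊤}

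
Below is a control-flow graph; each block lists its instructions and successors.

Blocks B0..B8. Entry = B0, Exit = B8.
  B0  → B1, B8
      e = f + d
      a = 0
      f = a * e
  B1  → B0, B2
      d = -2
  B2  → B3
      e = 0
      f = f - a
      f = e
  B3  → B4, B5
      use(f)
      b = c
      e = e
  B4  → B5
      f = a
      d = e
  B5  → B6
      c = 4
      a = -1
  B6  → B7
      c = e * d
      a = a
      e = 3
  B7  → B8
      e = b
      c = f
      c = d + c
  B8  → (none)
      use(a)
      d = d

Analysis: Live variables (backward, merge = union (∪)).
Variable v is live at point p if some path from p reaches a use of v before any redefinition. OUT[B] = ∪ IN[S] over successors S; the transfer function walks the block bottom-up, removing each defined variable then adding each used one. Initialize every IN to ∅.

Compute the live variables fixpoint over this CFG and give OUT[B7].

Converged values:
  B0:  IN={c, d, f}  OUT={a, c, d, f}
  B1:  IN={a, c, f}  OUT={a, c, d, f}
  B2:  IN={a, c, d, f}  OUT={a, c, d, e, f}
  B3:  IN={a, c, d, e, f}  OUT={a, b, d, e, f}
  B4:  IN={a, b, e}  OUT={b, d, e, f}
  B5:  IN={b, d, e, f}  OUT={a, b, d, e, f}
  B6:  IN={a, b, d, e, f}  OUT={a, b, d, f}
  B7:  IN={a, b, d, f}  OUT={a, d}
  B8:  IN={a, d}  OUT={}

Merge at B7: OUT[B7] = IN[B8] = {a, d}

Answer: {a, d}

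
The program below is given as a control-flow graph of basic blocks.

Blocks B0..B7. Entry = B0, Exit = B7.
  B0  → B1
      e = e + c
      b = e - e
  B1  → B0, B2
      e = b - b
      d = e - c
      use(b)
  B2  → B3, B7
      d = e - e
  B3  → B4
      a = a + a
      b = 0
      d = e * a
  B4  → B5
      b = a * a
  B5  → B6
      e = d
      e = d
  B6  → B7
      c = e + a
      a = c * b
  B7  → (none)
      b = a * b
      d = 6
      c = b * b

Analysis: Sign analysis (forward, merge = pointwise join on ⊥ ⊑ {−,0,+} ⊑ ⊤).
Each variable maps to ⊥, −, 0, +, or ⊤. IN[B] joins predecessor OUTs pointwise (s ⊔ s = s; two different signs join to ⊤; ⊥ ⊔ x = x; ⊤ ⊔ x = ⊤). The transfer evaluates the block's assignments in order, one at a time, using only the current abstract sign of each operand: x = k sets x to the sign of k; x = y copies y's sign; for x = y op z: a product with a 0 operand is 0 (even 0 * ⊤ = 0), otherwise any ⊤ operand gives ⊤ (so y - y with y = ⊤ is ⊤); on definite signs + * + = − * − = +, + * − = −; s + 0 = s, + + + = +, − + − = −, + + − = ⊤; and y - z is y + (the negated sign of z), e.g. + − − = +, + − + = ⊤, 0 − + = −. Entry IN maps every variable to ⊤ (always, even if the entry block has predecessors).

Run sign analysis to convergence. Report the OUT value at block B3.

Answer: {a: ⊤, b: 0, c: ⊤, d: ⊤, e: ⊤, f: ⊤}

Working:
Converged values:
  B0: | IN=(all ⊤) | OUT=(all ⊤)
  B1: | IN=(all ⊤) | OUT=(all ⊤)
  B2: | IN=(all ⊤) | OUT=(all ⊤)
  B3: | IN=(all ⊤) | OUT={b:0; rest ⊤}
  B4: | IN={b:0; rest ⊤} | OUT=(all ⊤)
  B5: | IN=(all ⊤) | OUT=(all ⊤)
  B6: | IN=(all ⊤) | OUT=(all ⊤)
  B7: | IN=(all ⊤) | OUT={d:+; rest ⊤}

Merge at B3: IN[B3] = OUT[B2] = {a: ⊤, b: ⊤, c: ⊤, d: ⊤, e: ⊤, f: ⊤}
Applying B3's transfer function to that IN value gives OUT[B3] (row B3 above).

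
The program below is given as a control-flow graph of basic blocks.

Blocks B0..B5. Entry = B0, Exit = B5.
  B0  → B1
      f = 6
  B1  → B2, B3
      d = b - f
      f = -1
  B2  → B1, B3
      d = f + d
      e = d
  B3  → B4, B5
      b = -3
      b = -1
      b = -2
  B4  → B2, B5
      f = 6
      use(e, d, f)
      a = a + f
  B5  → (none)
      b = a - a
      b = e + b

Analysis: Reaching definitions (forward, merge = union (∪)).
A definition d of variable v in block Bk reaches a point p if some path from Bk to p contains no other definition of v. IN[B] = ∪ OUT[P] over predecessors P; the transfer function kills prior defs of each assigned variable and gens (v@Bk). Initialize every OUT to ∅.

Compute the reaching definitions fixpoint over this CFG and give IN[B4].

Answer: {a@B4, b@B3, d@B1, d@B2, e@B2, f@B1, f@B4}

Working:
Fixpoint table:
  B0: | IN={} | OUT={f@B0}
  B1: | IN={a@B4, b@B3, d@B2, e@B2, f@B0, f@B1, f@B4} | OUT={a@B4, b@B3, d@B1, e@B2, f@B1}
  B2: | IN={a@B4, b@B3, d@B1, d@B2, e@B2, f@B1, f@B4} | OUT={a@B4, b@B3, d@B2, e@B2, f@B1, f@B4}
  B3: | IN={a@B4, b@B3, d@B1, d@B2, e@B2, f@B1, f@B4} | OUT={a@B4, b@B3, d@B1, d@B2, e@B2, f@B1, f@B4}
  B4: | IN={a@B4, b@B3, d@B1, d@B2, e@B2, f@B1, f@B4} | OUT={a@B4, b@B3, d@B1, d@B2, e@B2, f@B4}
  B5: | IN={a@B4, b@B3, d@B1, d@B2, e@B2, f@B1, f@B4} | OUT={a@B4, b@B5, d@B1, d@B2, e@B2, f@B1, f@B4}

Merge at B4: IN[B4] = OUT[B3] = {a@B4, b@B3, d@B1, d@B2, e@B2, f@B1, f@B4}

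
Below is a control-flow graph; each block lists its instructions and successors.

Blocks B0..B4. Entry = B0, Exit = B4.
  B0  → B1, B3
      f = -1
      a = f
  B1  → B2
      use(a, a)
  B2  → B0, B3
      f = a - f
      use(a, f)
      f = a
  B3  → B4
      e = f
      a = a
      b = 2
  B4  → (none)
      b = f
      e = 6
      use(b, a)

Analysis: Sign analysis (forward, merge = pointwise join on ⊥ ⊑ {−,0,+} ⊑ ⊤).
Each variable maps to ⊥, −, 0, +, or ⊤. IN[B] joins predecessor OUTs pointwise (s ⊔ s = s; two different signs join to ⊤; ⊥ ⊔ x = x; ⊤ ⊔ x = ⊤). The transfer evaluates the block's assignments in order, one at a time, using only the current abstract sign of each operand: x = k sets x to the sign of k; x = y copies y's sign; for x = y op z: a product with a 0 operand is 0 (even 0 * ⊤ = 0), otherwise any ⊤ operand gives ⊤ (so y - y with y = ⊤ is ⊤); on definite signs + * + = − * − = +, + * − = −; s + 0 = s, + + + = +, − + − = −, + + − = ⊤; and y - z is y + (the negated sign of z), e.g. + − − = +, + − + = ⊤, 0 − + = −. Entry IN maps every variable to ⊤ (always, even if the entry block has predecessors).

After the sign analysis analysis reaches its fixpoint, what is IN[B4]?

Fixpoint table:
  B0:   IN=(all ⊤)   OUT={a:-, f:-; rest ⊤}
  B1:   IN={a:-, f:-; rest ⊤}   OUT={a:-, f:-; rest ⊤}
  B2:   IN={a:-, f:-; rest ⊤}   OUT={a:-, f:-; rest ⊤}
  B3:   IN={a:-, f:-; rest ⊤}   OUT={a:-, b:+, e:-, f:-; rest ⊤}
  B4:   IN={a:-, b:+, e:-, f:-; rest ⊤}   OUT={a:-, b:-, e:+, f:-; rest ⊤}

Merge at B4: IN[B4] = OUT[B3] = {a: -, b: +, c: ⊤, d: ⊤, e: -, f: -}

Answer: {a: -, b: +, c: ⊤, d: ⊤, e: -, f: -}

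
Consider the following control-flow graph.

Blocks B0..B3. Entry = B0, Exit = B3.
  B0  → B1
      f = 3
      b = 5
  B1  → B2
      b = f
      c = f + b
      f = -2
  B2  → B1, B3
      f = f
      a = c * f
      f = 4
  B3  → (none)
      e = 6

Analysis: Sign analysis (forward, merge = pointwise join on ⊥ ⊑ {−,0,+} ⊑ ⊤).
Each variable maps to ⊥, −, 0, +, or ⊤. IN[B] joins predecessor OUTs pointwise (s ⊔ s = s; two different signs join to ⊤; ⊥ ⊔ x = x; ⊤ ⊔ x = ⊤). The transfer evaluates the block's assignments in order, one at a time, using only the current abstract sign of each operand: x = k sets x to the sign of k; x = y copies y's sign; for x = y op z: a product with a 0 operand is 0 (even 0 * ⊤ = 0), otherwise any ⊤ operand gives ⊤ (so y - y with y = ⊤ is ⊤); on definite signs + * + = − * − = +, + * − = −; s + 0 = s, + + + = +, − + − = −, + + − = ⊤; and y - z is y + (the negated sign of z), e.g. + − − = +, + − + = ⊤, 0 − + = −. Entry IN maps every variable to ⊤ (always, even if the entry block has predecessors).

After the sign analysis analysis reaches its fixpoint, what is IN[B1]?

Converged values:
  B0:   IN=(all ⊤)   OUT={b:+, f:+; rest ⊤}
  B1:   IN={b:+, f:+; rest ⊤}   OUT={b:+, c:+, f:-; rest ⊤}
  B2:   IN={b:+, c:+, f:-; rest ⊤}   OUT={a:-, b:+, c:+, f:+; rest ⊤}
  B3:   IN={a:-, b:+, c:+, f:+; rest ⊤}   OUT={a:-, b:+, c:+, e:+, f:+; rest ⊤}

Merge at B1: IN[B1] = OUT[B0] ⊔ OUT[B2] = {a: ⊤, b: +, c: ⊤, d: ⊤, e: ⊤, f: +}

Answer: {a: ⊤, b: +, c: ⊤, d: ⊤, e: ⊤, f: +}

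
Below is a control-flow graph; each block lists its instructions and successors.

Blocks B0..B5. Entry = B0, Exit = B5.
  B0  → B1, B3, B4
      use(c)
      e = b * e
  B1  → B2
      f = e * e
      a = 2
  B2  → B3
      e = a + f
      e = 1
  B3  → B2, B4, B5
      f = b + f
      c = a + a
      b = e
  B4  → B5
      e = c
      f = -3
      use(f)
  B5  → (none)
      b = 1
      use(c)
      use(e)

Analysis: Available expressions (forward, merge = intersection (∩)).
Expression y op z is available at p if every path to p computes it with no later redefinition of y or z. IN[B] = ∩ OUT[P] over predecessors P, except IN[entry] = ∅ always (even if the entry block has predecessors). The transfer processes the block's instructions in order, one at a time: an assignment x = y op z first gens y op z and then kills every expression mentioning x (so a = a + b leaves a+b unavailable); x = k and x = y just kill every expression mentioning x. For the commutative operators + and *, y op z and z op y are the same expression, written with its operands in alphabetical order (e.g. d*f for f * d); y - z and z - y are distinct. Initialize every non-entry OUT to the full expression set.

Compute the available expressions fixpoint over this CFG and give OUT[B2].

Answer: {a+f}

Derivation:
Fixpoint table:
  B0:  IN={}  OUT={}
  B1:  IN={}  OUT={e*e}
  B2:  IN={}  OUT={a+f}
  B3:  IN={}  OUT={a+a}
  B4:  IN={}  OUT={}
  B5:  IN={}  OUT={}

Merge at B2: IN[B2] = OUT[B1] ∩ OUT[B3] = {}
Applying B2's transfer function to that IN value gives OUT[B2] (row B2 above).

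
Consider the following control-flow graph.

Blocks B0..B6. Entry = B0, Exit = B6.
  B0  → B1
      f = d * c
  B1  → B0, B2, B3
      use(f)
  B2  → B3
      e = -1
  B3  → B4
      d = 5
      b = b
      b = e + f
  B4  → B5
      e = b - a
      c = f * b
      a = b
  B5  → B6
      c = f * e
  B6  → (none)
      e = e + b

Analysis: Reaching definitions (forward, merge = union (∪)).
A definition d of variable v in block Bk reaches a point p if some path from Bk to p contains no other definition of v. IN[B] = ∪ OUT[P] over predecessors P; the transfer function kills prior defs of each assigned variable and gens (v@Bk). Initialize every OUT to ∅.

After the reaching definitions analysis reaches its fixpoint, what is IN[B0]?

Answer: {f@B0}

Derivation:
Converged values:
  B0: | IN={f@B0} | OUT={f@B0}
  B1: | IN={f@B0} | OUT={f@B0}
  B2: | IN={f@B0} | OUT={e@B2, f@B0}
  B3: | IN={e@B2, f@B0} | OUT={b@B3, d@B3, e@B2, f@B0}
  B4: | IN={b@B3, d@B3, e@B2, f@B0} | OUT={a@B4, b@B3, c@B4, d@B3, e@B4, f@B0}
  B5: | IN={a@B4, b@B3, c@B4, d@B3, e@B4, f@B0} | OUT={a@B4, b@B3, c@B5, d@B3, e@B4, f@B0}
  B6: | IN={a@B4, b@B3, c@B5, d@B3, e@B4, f@B0} | OUT={a@B4, b@B3, c@B5, d@B3, e@B6, f@B0}

Merge at B0 (entry node, so the boundary value {} is joined with the incoming edge(s)): IN[B0] = {} ⊔ OUT[B1] = {f@B0}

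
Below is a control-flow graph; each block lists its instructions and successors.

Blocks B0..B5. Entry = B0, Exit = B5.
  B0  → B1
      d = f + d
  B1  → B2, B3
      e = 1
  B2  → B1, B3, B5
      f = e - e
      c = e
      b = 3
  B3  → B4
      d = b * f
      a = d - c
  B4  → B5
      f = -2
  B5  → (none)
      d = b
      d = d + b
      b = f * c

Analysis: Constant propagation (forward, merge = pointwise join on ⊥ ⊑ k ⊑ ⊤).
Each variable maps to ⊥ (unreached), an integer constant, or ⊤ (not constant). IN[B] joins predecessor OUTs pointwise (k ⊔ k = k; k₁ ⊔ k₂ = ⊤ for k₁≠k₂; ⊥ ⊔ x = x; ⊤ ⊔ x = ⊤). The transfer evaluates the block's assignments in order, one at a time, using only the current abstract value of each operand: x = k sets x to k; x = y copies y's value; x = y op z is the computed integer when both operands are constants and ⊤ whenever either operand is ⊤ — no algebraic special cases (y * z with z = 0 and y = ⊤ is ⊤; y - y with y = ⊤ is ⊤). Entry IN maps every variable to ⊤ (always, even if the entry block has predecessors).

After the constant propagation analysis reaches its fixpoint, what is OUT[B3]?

Per-block solution:
  B0:  IN=(all ⊤)  OUT=(all ⊤)
  B1:  IN=(all ⊤)  OUT={e:1; rest ⊤}
  B2:  IN={e:1; rest ⊤}  OUT={b:3, c:1, e:1, f:0; rest ⊤}
  B3:  IN={e:1; rest ⊤}  OUT={e:1; rest ⊤}
  B4:  IN={e:1; rest ⊤}  OUT={e:1, f:-2; rest ⊤}
  B5:  IN={e:1; rest ⊤}  OUT={e:1; rest ⊤}

Merge at B3: IN[B3] = OUT[B1] ⊔ OUT[B2] = {a: ⊤, b: ⊤, c: ⊤, d: ⊤, e: 1, f: ⊤}
Applying B3's transfer function to that IN value gives OUT[B3] (row B3 above).

Answer: {a: ⊤, b: ⊤, c: ⊤, d: ⊤, e: 1, f: ⊤}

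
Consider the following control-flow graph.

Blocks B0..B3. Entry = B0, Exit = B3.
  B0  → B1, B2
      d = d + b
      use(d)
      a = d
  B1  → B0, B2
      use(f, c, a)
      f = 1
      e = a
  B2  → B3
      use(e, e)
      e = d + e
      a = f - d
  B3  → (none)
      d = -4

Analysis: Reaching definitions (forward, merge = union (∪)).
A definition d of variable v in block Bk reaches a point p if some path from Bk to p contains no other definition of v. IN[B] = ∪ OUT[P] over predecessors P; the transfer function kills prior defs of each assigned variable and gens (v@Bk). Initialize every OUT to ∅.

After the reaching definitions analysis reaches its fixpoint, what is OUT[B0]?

Converged values:
  B0: | IN={a@B0, d@B0, e@B1, f@B1} | OUT={a@B0, d@B0, e@B1, f@B1}
  B1: | IN={a@B0, d@B0, e@B1, f@B1} | OUT={a@B0, d@B0, e@B1, f@B1}
  B2: | IN={a@B0, d@B0, e@B1, f@B1} | OUT={a@B2, d@B0, e@B2, f@B1}
  B3: | IN={a@B2, d@B0, e@B2, f@B1} | OUT={a@B2, d@B3, e@B2, f@B1}

Merge at B0 (entry node, so the boundary value {} is joined with the incoming edge(s)): IN[B0] = {} ⊔ OUT[B1] = {a@B0, d@B0, e@B1, f@B1}
Applying B0's transfer function to that IN value gives OUT[B0] (row B0 above).

Answer: {a@B0, d@B0, e@B1, f@B1}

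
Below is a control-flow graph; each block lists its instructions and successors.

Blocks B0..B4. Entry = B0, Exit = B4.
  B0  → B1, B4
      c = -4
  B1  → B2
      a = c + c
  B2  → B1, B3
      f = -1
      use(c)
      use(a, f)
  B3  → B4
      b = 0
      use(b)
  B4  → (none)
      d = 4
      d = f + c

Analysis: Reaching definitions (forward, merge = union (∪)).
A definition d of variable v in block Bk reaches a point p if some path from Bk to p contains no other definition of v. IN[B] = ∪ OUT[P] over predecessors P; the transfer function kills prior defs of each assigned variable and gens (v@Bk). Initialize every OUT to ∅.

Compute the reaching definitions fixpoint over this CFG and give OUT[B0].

Converged values:
  B0: | IN={} | OUT={c@B0}
  B1: | IN={a@B1, c@B0, f@B2} | OUT={a@B1, c@B0, f@B2}
  B2: | IN={a@B1, c@B0, f@B2} | OUT={a@B1, c@B0, f@B2}
  B3: | IN={a@B1, c@B0, f@B2} | OUT={a@B1, b@B3, c@B0, f@B2}
  B4: | IN={a@B1, b@B3, c@B0, f@B2} | OUT={a@B1, b@B3, c@B0, d@B4, f@B2}

B0 is the boundary node: IN[B0] = {}
Applying B0's transfer function to that IN value gives OUT[B0] (row B0 above).

Answer: {c@B0}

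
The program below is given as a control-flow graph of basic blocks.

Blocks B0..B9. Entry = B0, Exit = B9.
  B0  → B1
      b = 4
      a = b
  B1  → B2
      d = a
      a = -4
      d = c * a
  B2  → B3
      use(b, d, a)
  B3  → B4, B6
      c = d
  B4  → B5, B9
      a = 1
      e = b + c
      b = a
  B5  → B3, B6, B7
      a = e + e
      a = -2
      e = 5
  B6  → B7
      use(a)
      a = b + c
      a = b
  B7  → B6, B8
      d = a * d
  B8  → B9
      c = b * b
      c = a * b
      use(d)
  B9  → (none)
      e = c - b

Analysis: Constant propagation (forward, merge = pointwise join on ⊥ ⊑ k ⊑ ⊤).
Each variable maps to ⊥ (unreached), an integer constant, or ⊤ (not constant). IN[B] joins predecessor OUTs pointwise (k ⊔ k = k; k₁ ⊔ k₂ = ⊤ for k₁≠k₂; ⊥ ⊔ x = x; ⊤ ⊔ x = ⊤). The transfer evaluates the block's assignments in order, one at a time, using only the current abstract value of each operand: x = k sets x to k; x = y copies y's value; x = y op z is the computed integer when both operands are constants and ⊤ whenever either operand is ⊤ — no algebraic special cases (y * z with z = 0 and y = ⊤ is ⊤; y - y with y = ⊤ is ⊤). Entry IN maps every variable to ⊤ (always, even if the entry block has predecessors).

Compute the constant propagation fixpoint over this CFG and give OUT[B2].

Answer: {a: -4, b: 4, c: ⊤, d: ⊤, e: ⊤, f: ⊤}

Trace:
Per-block solution:
  B0:   IN=(all ⊤)   OUT={a:4, b:4; rest ⊤}
  B1:   IN={a:4, b:4; rest ⊤}   OUT={a:-4, b:4; rest ⊤}
  B2:   IN={a:-4, b:4; rest ⊤}   OUT={a:-4, b:4; rest ⊤}
  B3:   IN=(all ⊤)   OUT=(all ⊤)
  B4:   IN=(all ⊤)   OUT={a:1, b:1; rest ⊤}
  B5:   IN={a:1, b:1; rest ⊤}   OUT={a:-2, b:1, e:5; rest ⊤}
  B6:   IN=(all ⊤)   OUT=(all ⊤)
  B7:   IN=(all ⊤)   OUT=(all ⊤)
  B8:   IN=(all ⊤)   OUT=(all ⊤)
  B9:   IN=(all ⊤)   OUT=(all ⊤)

Merge at B2: IN[B2] = OUT[B1] = {a: -4, b: 4, c: ⊤, d: ⊤, e: ⊤, f: ⊤}
Applying B2's transfer function to that IN value gives OUT[B2] (row B2 above).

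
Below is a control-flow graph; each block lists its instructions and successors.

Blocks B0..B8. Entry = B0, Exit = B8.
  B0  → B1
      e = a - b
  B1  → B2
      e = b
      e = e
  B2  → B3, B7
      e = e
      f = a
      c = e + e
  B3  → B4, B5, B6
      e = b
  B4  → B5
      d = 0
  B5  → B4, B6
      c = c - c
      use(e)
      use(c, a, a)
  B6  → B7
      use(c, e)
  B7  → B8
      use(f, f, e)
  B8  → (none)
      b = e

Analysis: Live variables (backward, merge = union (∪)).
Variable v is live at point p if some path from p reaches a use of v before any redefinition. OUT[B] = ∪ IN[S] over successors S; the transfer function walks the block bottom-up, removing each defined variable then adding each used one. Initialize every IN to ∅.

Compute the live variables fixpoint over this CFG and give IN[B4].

Converged values:
  B0:  IN={a, b}  OUT={a, b}
  B1:  IN={a, b}  OUT={a, b, e}
  B2:  IN={a, b, e}  OUT={a, b, c, e, f}
  B3:  IN={a, b, c, f}  OUT={a, c, e, f}
  B4:  IN={a, c, e, f}  OUT={a, c, e, f}
  B5:  IN={a, c, e, f}  OUT={a, c, e, f}
  B6:  IN={c, e, f}  OUT={e, f}
  B7:  IN={e, f}  OUT={e}
  B8:  IN={e}  OUT={}

Merge at B4: OUT[B4] = IN[B5] = {a, c, e, f}
Applying B4's transfer function to that OUT value gives IN[B4] (row B4 above).

Answer: {a, c, e, f}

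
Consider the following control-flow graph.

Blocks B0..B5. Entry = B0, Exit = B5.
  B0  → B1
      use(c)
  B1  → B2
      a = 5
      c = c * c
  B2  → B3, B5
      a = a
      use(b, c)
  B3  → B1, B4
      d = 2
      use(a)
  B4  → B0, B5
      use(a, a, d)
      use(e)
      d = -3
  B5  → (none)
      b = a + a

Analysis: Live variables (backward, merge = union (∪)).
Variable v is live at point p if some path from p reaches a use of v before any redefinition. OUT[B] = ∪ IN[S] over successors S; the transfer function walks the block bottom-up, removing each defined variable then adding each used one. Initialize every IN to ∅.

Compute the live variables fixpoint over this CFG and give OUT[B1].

Converged values:
  B0:   IN={b, c, e}   OUT={b, c, e}
  B1:   IN={b, c, e}   OUT={a, b, c, e}
  B2:   IN={a, b, c, e}   OUT={a, b, c, e}
  B3:   IN={a, b, c, e}   OUT={a, b, c, d, e}
  B4:   IN={a, b, c, d, e}   OUT={a, b, c, e}
  B5:   IN={a}   OUT={}

Merge at B1: OUT[B1] = IN[B2] = {a, b, c, e}

Answer: {a, b, c, e}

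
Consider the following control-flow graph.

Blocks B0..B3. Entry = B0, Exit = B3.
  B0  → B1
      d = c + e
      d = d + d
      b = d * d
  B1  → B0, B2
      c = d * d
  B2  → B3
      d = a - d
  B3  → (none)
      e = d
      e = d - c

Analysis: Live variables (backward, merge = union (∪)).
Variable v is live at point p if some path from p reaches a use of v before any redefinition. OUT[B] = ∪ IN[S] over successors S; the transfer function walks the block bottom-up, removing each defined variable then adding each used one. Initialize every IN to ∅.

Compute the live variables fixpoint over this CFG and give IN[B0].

Answer: {a, c, e}

Working:
Fixpoint table:
  B0:   IN={a, c, e}   OUT={a, d, e}
  B1:   IN={a, d, e}   OUT={a, c, d, e}
  B2:   IN={a, c, d}   OUT={c, d}
  B3:   IN={c, d}   OUT={}

Merge at B0: OUT[B0] = IN[B1] = {a, d, e}
Applying B0's transfer function to that OUT value gives IN[B0] (row B0 above).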